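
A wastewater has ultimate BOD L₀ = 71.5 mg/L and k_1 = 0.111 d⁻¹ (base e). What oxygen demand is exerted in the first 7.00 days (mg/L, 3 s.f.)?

y_t = L₀(1 − e^(−k_1 t)) = 71.5 × (1 − e^(−0.111×7.00))
= 71.5 × (1 − 0.4598) = 71.5 × 0.5402 = 38.63 mg/L.

y ≈ 38.6 mg/L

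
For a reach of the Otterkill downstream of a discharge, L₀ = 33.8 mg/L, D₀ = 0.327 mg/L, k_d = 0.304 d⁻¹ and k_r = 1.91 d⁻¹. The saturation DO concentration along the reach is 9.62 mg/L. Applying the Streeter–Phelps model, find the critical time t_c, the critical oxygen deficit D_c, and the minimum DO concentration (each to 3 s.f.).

t_c ≈ 1.11 d; D_c ≈ 3.84 mg/L; min DO ≈ 5.78 mg/L

At the critical point dD/dt = 0, so k_d L₀ e^(−k_d t) = k_r D. Substituting D(t) from the Streeter–Phelps equation and solving for t gives
t_c = ln[(k_r/k_d)(1 − D₀(k_r−k_d)/(k_d L₀))] / (k_r−k_d).
Here k_r−k_d = 1.606 d⁻¹ and 1 − D₀(k_r−k_d)/(k_d L₀) = 1 − 0.327×1.606/(0.304×33.8) = 0.9489, so
t_c = ln(6.283 × 0.9489) / 1.606 = 1.785 / 1.606 = 1.112 d.
D_c = (k_d/k_r) L₀ e^(−k_d t_c) = (0.304/1.91) × 33.8 × e^(−0.304×1.112) = 0.1592 × 33.8 × 0.7132 = 3.837 mg/L.
Minimum DO = C_s − D_c = 9.62 − 3.837 = 5.783 mg/L.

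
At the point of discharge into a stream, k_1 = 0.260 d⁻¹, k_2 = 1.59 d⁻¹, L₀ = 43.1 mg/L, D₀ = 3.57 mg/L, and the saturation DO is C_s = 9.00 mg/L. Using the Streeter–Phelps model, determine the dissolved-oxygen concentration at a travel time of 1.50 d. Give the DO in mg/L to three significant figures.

k_1 L₀/(k_2−k_1) = 0.260×43.1/(1.59−0.260) = 11.21/1.330 = 8.426 mg/L.
e^(−k_1 t) = e^(−0.260×1.500) = 0.6771; e^(−k_2 t) = e^(−1.59×1.500) = 0.09209.
D = 8.426 × (0.6771 − 0.09209) + 3.57 × 0.09209 = 4.929 + 0.3288 = 5.257 mg/L.
DO = C_s − D = 9.00 − 5.257 = 3.743 mg/L.

DO ≈ 3.74 mg/L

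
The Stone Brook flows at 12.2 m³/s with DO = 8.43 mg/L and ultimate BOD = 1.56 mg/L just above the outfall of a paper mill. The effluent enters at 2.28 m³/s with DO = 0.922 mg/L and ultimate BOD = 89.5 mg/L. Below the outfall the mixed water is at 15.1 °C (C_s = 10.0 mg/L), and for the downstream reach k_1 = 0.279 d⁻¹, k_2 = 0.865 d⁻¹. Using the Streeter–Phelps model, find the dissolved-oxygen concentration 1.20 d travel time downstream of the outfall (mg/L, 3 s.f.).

DO ≈ 6.37 mg/L

Mixed DO = (12.2×8.43 + 2.28×0.922)/(12.2+2.28) = 104.9/14.48 = 7.248 mg/L.
Mixed L₀ = (12.2×1.56 + 2.28×89.5)/(14.48) = 223.1/14.48 = 15.41 mg/L.
Initial deficit D₀ = C_s − DO₀ = 10.0 − 7.248 = 2.752 mg/L.
D(1.20) = [0.279×15.41/(0.865−0.279)](e^(−0.279×1.20) − e^(−0.865×1.20)) + 2.752 e^(−0.865×1.20)
= 7.335 × (0.7155 − 0.3542) + 2.752 × 0.3542 = 3.625 mg/L.
DO = 10.0 − 3.625 = 6.375 mg/L.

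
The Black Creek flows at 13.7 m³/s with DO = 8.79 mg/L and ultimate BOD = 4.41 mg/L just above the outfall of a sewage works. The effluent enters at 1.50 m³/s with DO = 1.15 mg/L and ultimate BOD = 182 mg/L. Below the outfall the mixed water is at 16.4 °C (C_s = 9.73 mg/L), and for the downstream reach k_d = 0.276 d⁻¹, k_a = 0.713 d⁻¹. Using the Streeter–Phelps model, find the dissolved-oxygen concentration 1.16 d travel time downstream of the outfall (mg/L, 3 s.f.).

Mixed DO = (13.7×8.79 + 1.50×1.15)/(13.7+1.50) = 122.1/15.20 = 8.036 mg/L.
Mixed L₀ = (13.7×4.41 + 1.50×182)/(15.20) = 333.4/15.20 = 21.94 mg/L.
Initial deficit D₀ = C_s − DO₀ = 9.73 − 8.036 = 1.694 mg/L.
D(1.16) = [0.276×21.94/(0.713−0.276)](e^(−0.276×1.16) − e^(−0.713×1.16)) + 1.694 e^(−0.713×1.16)
= 13.85 × (0.7260 − 0.4373) + 1.694 × 0.4373 = 4.741 mg/L.
DO = 9.73 − 4.741 = 4.989 mg/L.

DO ≈ 4.99 mg/L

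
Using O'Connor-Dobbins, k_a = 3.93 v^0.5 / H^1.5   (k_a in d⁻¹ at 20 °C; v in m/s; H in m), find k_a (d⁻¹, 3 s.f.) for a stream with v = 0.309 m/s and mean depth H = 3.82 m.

k_a = 3.93 × 0.309^0.5 / 3.82^1.5 = 3.93 × 0.5559 / 7.466 = 0.2926 d⁻¹.

k_a ≈ 0.293 d⁻¹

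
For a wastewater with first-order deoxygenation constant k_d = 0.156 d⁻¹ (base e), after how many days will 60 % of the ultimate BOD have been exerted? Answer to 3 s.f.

y/L₀ = 1 − e^(−k_d t) = 0.60 ⇒ e^(−k_d t) = 0.400
t = −ln(0.400) / 0.156 = 0.9163 / 0.156 = 5.874 d.

t ≈ 5.87 d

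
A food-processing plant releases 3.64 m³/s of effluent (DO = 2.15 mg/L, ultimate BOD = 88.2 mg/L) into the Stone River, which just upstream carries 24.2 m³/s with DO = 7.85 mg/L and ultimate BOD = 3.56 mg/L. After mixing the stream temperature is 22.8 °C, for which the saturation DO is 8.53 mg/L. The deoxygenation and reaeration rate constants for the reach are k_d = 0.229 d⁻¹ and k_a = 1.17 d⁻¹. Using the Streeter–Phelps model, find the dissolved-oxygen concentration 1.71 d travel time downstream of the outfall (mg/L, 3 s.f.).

Mixed DO = (24.2×7.85 + 3.64×2.15)/(24.2+3.64) = 197.8/27.84 = 7.105 mg/L.
Mixed L₀ = (24.2×3.56 + 3.64×88.2)/(27.84) = 407.2/27.84 = 14.63 mg/L.
Initial deficit D₀ = C_s − DO₀ = 8.53 − 7.105 = 1.425 mg/L.
D(1.71) = [0.229×14.63/(1.17−0.229)](e^(−0.229×1.71) − e^(−1.17×1.71)) + 1.425 e^(−1.17×1.71)
= 3.559 × (0.6760 − 0.1352) + 1.425 × 0.1352 = 2.117 mg/L.
DO = 8.53 − 2.117 = 6.413 mg/L.

DO ≈ 6.41 mg/L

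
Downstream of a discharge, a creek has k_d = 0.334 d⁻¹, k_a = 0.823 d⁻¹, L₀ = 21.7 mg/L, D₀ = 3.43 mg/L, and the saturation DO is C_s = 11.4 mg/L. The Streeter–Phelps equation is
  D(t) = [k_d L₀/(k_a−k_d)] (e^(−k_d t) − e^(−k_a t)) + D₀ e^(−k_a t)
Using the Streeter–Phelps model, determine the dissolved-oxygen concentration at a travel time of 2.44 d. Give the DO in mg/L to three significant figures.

DO ≈ 6.37 mg/L

k_d L₀/(k_a−k_d) = 0.334×21.7/(0.823−0.334) = 7.248/0.4890 = 14.82 mg/L.
e^(−k_d t) = e^(−0.334×2.440) = 0.4427; e^(−k_a t) = e^(−0.823×2.440) = 0.1342.
D = 14.82 × (0.4427 − 0.1342) + 3.43 × 0.1342 = 4.571 + 0.4604 = 5.032 mg/L.
DO = C_s − D = 11.4 − 5.032 = 6.368 mg/L.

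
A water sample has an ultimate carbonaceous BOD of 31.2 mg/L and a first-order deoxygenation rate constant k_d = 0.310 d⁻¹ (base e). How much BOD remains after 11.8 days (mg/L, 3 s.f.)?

L ≈ 0.804 mg/L

L_t = L₀ e^(−k_d t) = 31.2 × e^(−0.310×11.8) = 31.2 × 0.02578 = 0.8045 mg/L.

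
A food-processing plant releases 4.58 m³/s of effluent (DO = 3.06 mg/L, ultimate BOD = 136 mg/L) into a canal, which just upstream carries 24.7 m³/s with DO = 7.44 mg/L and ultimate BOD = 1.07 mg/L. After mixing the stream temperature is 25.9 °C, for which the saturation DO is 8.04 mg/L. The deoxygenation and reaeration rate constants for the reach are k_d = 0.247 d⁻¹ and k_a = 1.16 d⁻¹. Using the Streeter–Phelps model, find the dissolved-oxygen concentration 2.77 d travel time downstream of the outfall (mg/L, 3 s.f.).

DO ≈ 5.20 mg/L

Mixed DO = (24.7×7.44 + 4.58×3.06)/(24.7+4.58) = 197.8/29.28 = 6.755 mg/L.
Mixed L₀ = (24.7×1.07 + 4.58×136)/(29.28) = 649.3/29.28 = 22.18 mg/L.
Initial deficit D₀ = C_s − DO₀ = 8.04 − 6.755 = 1.285 mg/L.
D(2.77) = [0.247×22.18/(1.16−0.247)](e^(−0.247×2.77) − e^(−1.16×2.77)) + 1.285 e^(−1.16×2.77)
= 5.999 × (0.5045 − 0.04023) + 1.285 × 0.04023 = 2.837 mg/L.
DO = 8.04 − 2.837 = 5.203 mg/L.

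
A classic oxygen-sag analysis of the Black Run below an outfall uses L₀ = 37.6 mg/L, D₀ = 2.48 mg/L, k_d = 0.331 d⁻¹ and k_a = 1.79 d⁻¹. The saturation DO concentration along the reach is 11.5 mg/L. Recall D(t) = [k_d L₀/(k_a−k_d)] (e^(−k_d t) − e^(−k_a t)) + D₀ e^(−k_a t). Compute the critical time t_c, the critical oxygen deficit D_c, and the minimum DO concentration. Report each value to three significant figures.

t_c ≈ 0.921 d; D_c ≈ 5.13 mg/L; min DO ≈ 6.37 mg/L

At the critical point dD/dt = 0, so k_d L₀ e^(−k_d t) = k_a D. Substituting D(t) from the Streeter–Phelps equation and solving for t gives
t_c = ln[(k_a/k_d)(1 − D₀(k_a−k_d)/(k_d L₀))] / (k_a−k_d).
Here k_a−k_d = 1.459 d⁻¹ and 1 − D₀(k_a−k_d)/(k_d L₀) = 1 − 2.48×1.459/(0.331×37.6) = 0.7093, so
t_c = ln(5.408 × 0.7093) / 1.459 = 1.344 / 1.459 = 0.9214 d.
D_c = (k_d/k_a) L₀ e^(−k_d t_c) = (0.331/1.79) × 37.6 × e^(−0.331×0.9214) = 0.1849 × 37.6 × 0.7371 = 5.125 mg/L.
Minimum DO = C_s − D_c = 11.5 − 5.125 = 6.375 mg/L.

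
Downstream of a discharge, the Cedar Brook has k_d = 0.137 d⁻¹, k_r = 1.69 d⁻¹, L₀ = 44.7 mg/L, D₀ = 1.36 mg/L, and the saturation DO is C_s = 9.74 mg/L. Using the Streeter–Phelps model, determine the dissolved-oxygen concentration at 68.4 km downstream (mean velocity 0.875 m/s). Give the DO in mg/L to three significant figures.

DO ≈ 6.82 mg/L

Travel time t = x/v = 68.4 km / (0.875 m/s) = 68400 m / 0.875 m/s = 78170 s = 0.9048 d.
k_d L₀/(k_r−k_d) = 0.137×44.7/(1.69−0.137) = 6.124/1.553 = 3.943 mg/L.
e^(−k_d t) = e^(−0.137×0.9048) = 0.8834; e^(−k_r t) = e^(−1.69×0.9048) = 0.2167.
D = 3.943 × (0.8834 − 0.2167) + 1.36 × 0.2167 = 2.629 + 0.2948 = 2.924 mg/L.
DO = C_s − D = 9.74 − 2.924 = 6.816 mg/L.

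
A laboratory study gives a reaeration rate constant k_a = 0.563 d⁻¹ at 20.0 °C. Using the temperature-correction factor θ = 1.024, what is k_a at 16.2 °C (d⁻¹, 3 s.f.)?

k_a ≈ 0.514 d⁻¹

k_a(T₂) = k_a(T₁) · θ^(T₂−T₁) = 0.563 × 1.024^(16.2−20.0)
= 0.563 × 1.024^-3.80 = 0.563 × 0.9138 = 0.5145 d⁻¹.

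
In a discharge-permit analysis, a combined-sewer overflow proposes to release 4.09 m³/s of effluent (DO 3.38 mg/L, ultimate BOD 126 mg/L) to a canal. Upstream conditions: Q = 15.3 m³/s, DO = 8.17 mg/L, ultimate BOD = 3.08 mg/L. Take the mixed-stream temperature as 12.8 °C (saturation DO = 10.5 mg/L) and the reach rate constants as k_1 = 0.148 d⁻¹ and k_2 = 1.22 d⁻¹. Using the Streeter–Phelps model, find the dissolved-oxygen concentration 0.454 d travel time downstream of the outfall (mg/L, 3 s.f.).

Mixed DO = (15.3×8.17 + 4.09×3.38)/(15.3+4.09) = 138.8/19.39 = 7.160 mg/L.
Mixed L₀ = (15.3×3.08 + 4.09×126)/(19.39) = 562.5/19.39 = 29.01 mg/L.
Initial deficit D₀ = C_s − DO₀ = 10.5 − 7.160 = 3.340 mg/L.
D(0.454) = [0.148×29.01/(1.22−0.148)](e^(−0.148×0.454) − e^(−1.22×0.454)) + 3.340 e^(−1.22×0.454)
= 4.005 × (0.9350 − 0.5747) + 3.340 × 0.5747 = 3.363 mg/L.
DO = 10.5 − 3.363 = 7.137 mg/L.

DO ≈ 7.14 mg/L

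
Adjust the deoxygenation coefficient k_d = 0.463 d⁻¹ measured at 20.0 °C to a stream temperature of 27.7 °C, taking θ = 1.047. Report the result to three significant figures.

k_d(T₂) = k_d(T₁) · θ^(T₂−T₁) = 0.463 × 1.047^(27.7−20.0)
= 0.463 × 1.047^7.70 = 0.463 × 1.424 = 0.6594 d⁻¹.

k_d ≈ 0.659 d⁻¹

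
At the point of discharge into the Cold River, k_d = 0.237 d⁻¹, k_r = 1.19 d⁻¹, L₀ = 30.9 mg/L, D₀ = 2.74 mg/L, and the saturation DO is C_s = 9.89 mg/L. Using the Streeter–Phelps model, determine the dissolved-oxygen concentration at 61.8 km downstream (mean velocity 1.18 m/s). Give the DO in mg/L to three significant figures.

Travel time t = x/v = 61.8 km / (1.18 m/s) = 61800 m / 1.18 m/s = 52370 s = 0.6062 d.
k_d L₀/(k_r−k_d) = 0.237×30.9/(1.19−0.237) = 7.323/0.9530 = 7.684 mg/L.
e^(−k_d t) = e^(−0.237×0.6062) = 0.8662; e^(−k_r t) = e^(−1.19×0.6062) = 0.4861.
D = 7.684 × (0.8662 − 0.4861) + 2.74 × 0.4861 = 2.921 + 1.332 = 4.253 mg/L.
DO = C_s − D = 9.89 − 4.253 = 5.637 mg/L.

DO ≈ 5.64 mg/L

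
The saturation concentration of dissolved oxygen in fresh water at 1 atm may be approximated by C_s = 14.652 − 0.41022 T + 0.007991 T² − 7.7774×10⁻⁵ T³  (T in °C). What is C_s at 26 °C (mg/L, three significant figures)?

C_s ≈ 8.02 mg/L

C_s = 14.652 − 0.41022×26 + 0.007991×26² − 7.7774×10⁻⁵×26³ = 8.021 mg/L.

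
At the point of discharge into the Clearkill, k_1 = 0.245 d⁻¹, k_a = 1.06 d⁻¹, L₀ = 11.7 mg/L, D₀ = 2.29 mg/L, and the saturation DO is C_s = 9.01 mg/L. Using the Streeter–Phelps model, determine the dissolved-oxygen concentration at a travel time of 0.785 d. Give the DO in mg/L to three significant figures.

k_1 L₀/(k_a−k_1) = 0.245×11.7/(1.06−0.245) = 2.866/0.8150 = 3.517 mg/L.
e^(−k_1 t) = e^(−0.245×0.7850) = 0.8250; e^(−k_a t) = e^(−1.06×0.7850) = 0.4351.
D = 3.517 × (0.8250 − 0.4351) + 2.29 × 0.4351 = 1.371 + 0.9965 = 2.368 mg/L.
DO = C_s − D = 9.01 − 2.368 = 6.642 mg/L.

DO ≈ 6.64 mg/L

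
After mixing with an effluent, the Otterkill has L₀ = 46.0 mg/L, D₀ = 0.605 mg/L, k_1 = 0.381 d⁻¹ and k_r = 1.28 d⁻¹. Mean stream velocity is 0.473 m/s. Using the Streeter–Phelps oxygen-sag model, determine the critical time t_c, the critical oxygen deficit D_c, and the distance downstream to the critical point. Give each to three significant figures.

With k_r/k_1 = 3.360 and 1 − D₀(k_r−k_1)/(k_1 L₀) = 0.9690,
t_c = ln(3.360 × 0.9690) / (1.28 − 0.381) = ln(3.255) / 0.8990 = 1.180/0.8990 = 1.313 d.
D_c = (k_1/k_r) L₀ e^(−k_1 t_c) = (0.381/1.28) × 46.0 × e^(−0.381×1.313) = 0.2977 × 46.0 × 0.6064 = 8.303 mg/L.
x_c = v t_c = 0.473 m/s × 1.313 d × 86400 s/d = 53650 m ≈ 53.7 km.

t_c ≈ 1.31 d; D_c ≈ 8.30 mg/L; x_c ≈ 53.7 km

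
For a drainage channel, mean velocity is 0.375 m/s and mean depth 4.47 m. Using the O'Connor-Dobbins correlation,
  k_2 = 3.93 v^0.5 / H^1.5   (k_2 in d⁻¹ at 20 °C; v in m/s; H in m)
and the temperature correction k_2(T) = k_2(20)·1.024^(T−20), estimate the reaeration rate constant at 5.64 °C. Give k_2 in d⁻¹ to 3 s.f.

k_2(20) = 3.93 × 0.375^0.5 / 4.47^1.5 = 3.93 × 0.6124 / 9.451 = 0.2547 d⁻¹.
k_2(5.64) = 0.2547 × 1.024^(5.64−20) = 0.2547 × 0.7114 = 0.1812 d⁻¹.

k_2 ≈ 0.181 d⁻¹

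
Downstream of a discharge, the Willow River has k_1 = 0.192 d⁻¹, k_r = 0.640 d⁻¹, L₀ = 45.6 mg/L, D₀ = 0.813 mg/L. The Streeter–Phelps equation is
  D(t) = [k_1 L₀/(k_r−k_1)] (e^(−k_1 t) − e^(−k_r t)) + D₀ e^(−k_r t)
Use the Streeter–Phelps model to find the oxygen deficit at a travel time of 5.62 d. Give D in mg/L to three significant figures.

D ≈ 6.13 mg/L

k_1 L₀/(k_r−k_1) = 0.192×45.6/(0.640−0.192) = 8.755/0.4480 = 19.54 mg/L.
e^(−k_1 t) = e^(−0.192×5.620) = 0.3399; e^(−k_r t) = e^(−0.640×5.620) = 0.02741.
D = 19.54 × (0.3399 − 0.02741) + 0.813 × 0.02741 = 6.107 + 0.02229 = 6.130 mg/L.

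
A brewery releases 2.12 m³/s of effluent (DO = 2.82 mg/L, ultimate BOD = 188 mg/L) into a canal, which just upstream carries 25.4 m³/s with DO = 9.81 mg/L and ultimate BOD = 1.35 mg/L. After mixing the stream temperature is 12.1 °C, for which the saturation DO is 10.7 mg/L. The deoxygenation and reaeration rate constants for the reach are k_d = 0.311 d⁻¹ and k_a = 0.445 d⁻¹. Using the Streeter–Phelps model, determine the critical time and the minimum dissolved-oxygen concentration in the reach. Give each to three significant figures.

t_c ≈ 2.38 d; minimum DO ≈ 5.45 mg/L

Mixed DO = (25.4×9.81 + 2.12×2.82)/(25.4+2.12) = 255.2/27.52 = 9.272 mg/L.
Mixed L₀ = (25.4×1.35 + 2.12×188)/(27.52) = 432.9/27.52 = 15.73 mg/L.
Initial deficit D₀ = C_s − DO₀ = 10.7 − 9.272 = 1.428 mg/L.
t_c = (1/0.1340) ln[(0.445/0.311)(1 − 1.428×0.1340/(0.311×15.73))] = 7.463 × ln(1.375) = 2.376 d.
D_c = (0.311/0.445) × 15.73 × e^(−0.311×2.376) = 0.6989 × 15.73 × 0.4776 = 5.250 mg/L.
Minimum DO = 10.7 − 5.250 = 5.450 mg/L.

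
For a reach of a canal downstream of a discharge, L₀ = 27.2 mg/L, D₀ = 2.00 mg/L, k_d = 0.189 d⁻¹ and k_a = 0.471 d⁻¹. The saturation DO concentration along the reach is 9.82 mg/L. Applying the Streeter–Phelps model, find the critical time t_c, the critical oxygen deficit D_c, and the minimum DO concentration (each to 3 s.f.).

With k_a/k_d = 2.492 and 1 − D₀(k_a−k_d)/(k_d L₀) = 0.8903,
t_c = ln(2.492 × 0.8903) / (0.471 − 0.189) = ln(2.219) / 0.2820 = 0.7969/0.2820 = 2.826 d.
L(t_c) = L₀ e^(−k_d t_c) = 27.2 × 0.5862 = 15.94 mg/L, and at the critical point k_a D_c = k_d L, so D_c = (0.189/0.471) × 15.94 = 6.398 mg/L.
Minimum DO = C_s − D_c = 9.82 − 6.398 = 3.422 mg/L.

t_c ≈ 2.83 d; D_c ≈ 6.40 mg/L; min DO ≈ 3.42 mg/L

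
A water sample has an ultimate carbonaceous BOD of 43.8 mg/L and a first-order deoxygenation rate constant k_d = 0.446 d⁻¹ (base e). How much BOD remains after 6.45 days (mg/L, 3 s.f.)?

L ≈ 2.47 mg/L

L_t = L₀ e^(−k_d t) = 43.8 × e^(−0.446×6.45) = 43.8 × 0.05632 = 2.467 mg/L.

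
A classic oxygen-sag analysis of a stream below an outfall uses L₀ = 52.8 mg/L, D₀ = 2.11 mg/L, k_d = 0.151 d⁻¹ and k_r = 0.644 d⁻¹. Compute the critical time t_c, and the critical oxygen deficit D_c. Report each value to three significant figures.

t_c = [1/(k_r−k_d)] ln[(k_r/k_d)(1 − D₀(k_r−k_d)/(k_d L₀))]
= [1/(0.644−0.151)] ln[(0.644/0.151)(1 − 2.11×0.4930/(0.151×52.8))]
= (1/0.4930) ln[4.265 × 0.8695] = 2.028 × ln(3.708) = 2.028 × 1.311 = 2.658 d.
L(t_c) = L₀ e^(−k_d t_c) = 52.8 × 0.6694 = 35.34 mg/L, and at the critical point k_r D_c = k_d L, so D_c = (0.151/0.644) × 35.34 = 8.287 mg/L.

t_c ≈ 2.66 d; D_c ≈ 8.29 mg/L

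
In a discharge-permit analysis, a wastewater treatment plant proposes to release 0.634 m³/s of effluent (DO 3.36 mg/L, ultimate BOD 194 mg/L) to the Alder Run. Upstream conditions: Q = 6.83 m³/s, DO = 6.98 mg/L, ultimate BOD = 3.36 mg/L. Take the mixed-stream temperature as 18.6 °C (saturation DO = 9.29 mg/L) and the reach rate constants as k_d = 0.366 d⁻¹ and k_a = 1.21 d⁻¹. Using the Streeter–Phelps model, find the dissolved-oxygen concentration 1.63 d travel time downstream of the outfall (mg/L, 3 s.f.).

DO ≈ 5.44 mg/L

Mixed DO = (6.83×6.98 + 0.634×3.36)/(6.83+0.634) = 49.80/7.464 = 6.673 mg/L.
Mixed L₀ = (6.83×3.36 + 0.634×194)/(7.464) = 145.9/7.464 = 19.55 mg/L.
Initial deficit D₀ = C_s − DO₀ = 9.29 − 6.673 = 2.617 mg/L.
D(1.63) = [0.366×19.55/(1.21−0.366)](e^(−0.366×1.63) − e^(−1.21×1.63)) + 2.617 e^(−1.21×1.63)
= 8.479 × (0.5507 − 0.1391) + 2.617 × 0.1391 = 3.854 mg/L.
DO = 9.29 − 3.854 = 5.436 mg/L.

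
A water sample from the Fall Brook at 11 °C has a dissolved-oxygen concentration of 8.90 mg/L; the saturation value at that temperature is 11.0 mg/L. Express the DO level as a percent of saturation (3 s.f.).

80.9 % saturation

% saturation = C/C_s × 100 = 8.90/11.0 × 100 = 80.9 %.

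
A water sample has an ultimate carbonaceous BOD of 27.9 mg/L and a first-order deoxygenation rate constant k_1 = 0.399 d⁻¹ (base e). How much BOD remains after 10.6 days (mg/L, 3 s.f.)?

L ≈ 0.406 mg/L

L_t = L₀ e^(−k_1 t) = 27.9 × e^(−0.399×10.6) = 27.9 × 0.01456 = 0.4063 mg/L.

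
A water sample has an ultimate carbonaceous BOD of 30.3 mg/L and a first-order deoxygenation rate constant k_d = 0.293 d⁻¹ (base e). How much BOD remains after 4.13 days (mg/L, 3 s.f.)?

L_t = L₀ e^(−k_d t) = 30.3 × e^(−0.293×4.13) = 30.3 × 0.2982 = 9.035 mg/L.

L ≈ 9.03 mg/L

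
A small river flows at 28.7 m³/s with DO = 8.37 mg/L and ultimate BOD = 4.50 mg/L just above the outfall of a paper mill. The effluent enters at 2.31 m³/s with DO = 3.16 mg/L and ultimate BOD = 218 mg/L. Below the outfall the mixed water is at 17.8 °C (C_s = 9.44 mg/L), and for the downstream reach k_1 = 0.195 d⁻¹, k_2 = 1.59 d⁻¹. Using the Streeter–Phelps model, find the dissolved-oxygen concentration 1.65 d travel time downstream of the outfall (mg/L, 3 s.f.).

Mixed DO = (28.7×8.37 + 2.31×3.16)/(28.7+2.31) = 247.5/31.01 = 7.982 mg/L.
Mixed L₀ = (28.7×4.50 + 2.31×218)/(31.01) = 632.7/31.01 = 20.40 mg/L.
Initial deficit D₀ = C_s − DO₀ = 9.44 − 7.982 = 1.458 mg/L.
D(1.65) = [0.195×20.40/(1.59−0.195)](e^(−0.195×1.65) − e^(−1.59×1.65)) + 1.458 e^(−1.59×1.65)
= 2.852 × (0.7249 − 0.07255) + 1.458 × 0.07255 = 1.966 mg/L.
DO = 9.44 − 1.966 = 7.474 mg/L.

DO ≈ 7.47 mg/L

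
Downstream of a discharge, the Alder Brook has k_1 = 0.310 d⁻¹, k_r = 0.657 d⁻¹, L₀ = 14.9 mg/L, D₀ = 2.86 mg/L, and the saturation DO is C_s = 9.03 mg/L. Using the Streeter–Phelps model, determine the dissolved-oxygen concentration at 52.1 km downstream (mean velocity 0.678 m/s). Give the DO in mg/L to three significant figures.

DO ≈ 4.75 mg/L

Travel time t = x/v = 52.1 km / (0.678 m/s) = 52100 m / 0.678 m/s = 76840 s = 0.8894 d.
k_1 L₀/(k_r−k_1) = 0.310×14.9/(0.657−0.310) = 4.619/0.3470 = 13.31 mg/L.
e^(−k_1 t) = e^(−0.310×0.8894) = 0.7590; e^(−k_r t) = e^(−0.657×0.8894) = 0.5575.
D = 13.31 × (0.7590 − 0.5575) + 2.86 × 0.5575 = 2.683 + 1.594 = 4.277 mg/L.
DO = C_s − D = 9.03 − 4.277 = 4.753 mg/L.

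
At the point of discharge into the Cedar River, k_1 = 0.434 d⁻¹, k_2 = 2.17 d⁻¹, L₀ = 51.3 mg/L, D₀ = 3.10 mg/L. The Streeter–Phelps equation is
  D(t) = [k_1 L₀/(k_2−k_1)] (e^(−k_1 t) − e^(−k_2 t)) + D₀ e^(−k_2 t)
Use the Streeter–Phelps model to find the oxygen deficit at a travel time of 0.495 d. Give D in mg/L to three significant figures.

D ≈ 7.02 mg/L

k_1 L₀/(k_2−k_1) = 0.434×51.3/(2.17−0.434) = 22.26/1.736 = 12.82 mg/L.
e^(−k_1 t) = e^(−0.434×0.4950) = 0.8067; e^(−k_2 t) = e^(−2.17×0.4950) = 0.3416.
D = 12.82 × (0.8067 − 0.3416) + 3.10 × 0.3416 = 5.965 + 1.059 = 7.024 mg/L.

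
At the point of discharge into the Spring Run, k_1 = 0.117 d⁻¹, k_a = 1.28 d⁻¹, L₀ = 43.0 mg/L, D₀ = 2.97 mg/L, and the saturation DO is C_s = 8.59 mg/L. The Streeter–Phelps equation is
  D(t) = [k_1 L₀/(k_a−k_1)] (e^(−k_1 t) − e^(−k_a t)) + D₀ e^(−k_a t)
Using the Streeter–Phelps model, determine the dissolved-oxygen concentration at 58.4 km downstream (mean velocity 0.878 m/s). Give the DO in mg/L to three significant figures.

Travel time t = x/v = 58.4 km / (0.878 m/s) = 58400 m / 0.878 m/s = 66510 s = 0.7698 d.
k_1 L₀/(k_a−k_1) = 0.117×43.0/(1.28−0.117) = 5.031/1.163 = 4.326 mg/L.
e^(−k_1 t) = e^(−0.117×0.7698) = 0.9139; e^(−k_a t) = e^(−1.28×0.7698) = 0.3733.
D = 4.326 × (0.9139 − 0.3733) + 2.97 × 0.3733 = 2.338 + 1.109 = 3.447 mg/L.
DO = C_s − D = 8.59 − 3.447 = 5.143 mg/L.

DO ≈ 5.14 mg/L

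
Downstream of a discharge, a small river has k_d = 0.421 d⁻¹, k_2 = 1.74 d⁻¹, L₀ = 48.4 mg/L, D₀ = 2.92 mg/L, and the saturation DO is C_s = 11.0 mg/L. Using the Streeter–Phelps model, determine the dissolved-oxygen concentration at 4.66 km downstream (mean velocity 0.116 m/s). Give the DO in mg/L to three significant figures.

DO ≈ 3.88 mg/L

Travel time t = x/v = 4.66 km / (0.116 m/s) = 4660 m / 0.116 m/s = 40170 s = 0.4650 d.
k_d L₀/(k_2−k_d) = 0.421×48.4/(1.74−0.421) = 20.38/1.319 = 15.45 mg/L.
e^(−k_d t) = e^(−0.421×0.4650) = 0.8222; e^(−k_2 t) = e^(−1.74×0.4650) = 0.4453.
D = 15.45 × (0.8222 − 0.4453) + 2.92 × 0.4453 = 5.823 + 1.300 = 7.123 mg/L.
DO = C_s − D = 11.0 − 7.123 = 3.877 mg/L.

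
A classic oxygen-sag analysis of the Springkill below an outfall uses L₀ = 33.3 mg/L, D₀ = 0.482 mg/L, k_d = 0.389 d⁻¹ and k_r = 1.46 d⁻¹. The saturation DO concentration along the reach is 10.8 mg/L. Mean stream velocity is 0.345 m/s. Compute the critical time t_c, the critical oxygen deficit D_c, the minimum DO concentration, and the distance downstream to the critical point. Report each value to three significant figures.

t_c ≈ 1.20 d; D_c ≈ 5.57 mg/L; min DO ≈ 5.23 mg/L; x_c ≈ 35.7 km

At the critical point dD/dt = 0, so k_d L₀ e^(−k_d t) = k_r D. Substituting D(t) from the Streeter–Phelps equation and solving for t gives
t_c = ln[(k_r/k_d)(1 − D₀(k_r−k_d)/(k_d L₀))] / (k_r−k_d).
Here k_r−k_d = 1.071 d⁻¹ and 1 − D₀(k_r−k_d)/(k_d L₀) = 1 − 0.482×1.071/(0.389×33.3) = 0.9601, so
t_c = ln(3.753 × 0.9601) / 1.071 = 1.282 / 1.071 = 1.197 d.
D_c = (k_d/k_r) L₀ e^(−k_d t_c) = (0.389/1.46) × 33.3 × e^(−0.389×1.197) = 0.2664 × 33.3 × 0.6277 = 5.570 mg/L.
Minimum DO = C_s − D_c = 10.8 − 5.570 = 5.230 mg/L.
x_c = v t_c = 0.345 m/s × 1.197 d × 86400 s/d = 35680 m ≈ 35.7 km.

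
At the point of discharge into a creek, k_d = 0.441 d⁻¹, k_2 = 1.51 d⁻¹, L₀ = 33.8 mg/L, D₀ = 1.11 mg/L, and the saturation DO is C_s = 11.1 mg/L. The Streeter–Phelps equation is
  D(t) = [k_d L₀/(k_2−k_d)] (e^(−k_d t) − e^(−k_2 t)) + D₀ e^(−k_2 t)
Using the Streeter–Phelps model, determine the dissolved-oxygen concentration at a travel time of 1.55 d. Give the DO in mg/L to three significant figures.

k_d L₀/(k_2−k_d) = 0.441×33.8/(1.51−0.441) = 14.91/1.069 = 13.94 mg/L.
e^(−k_d t) = e^(−0.441×1.550) = 0.5048; e^(−k_2 t) = e^(−1.51×1.550) = 0.09628.
D = 13.94 × (0.5048 − 0.09628) + 1.11 × 0.09628 = 5.697 + 0.1069 = 5.803 mg/L.
DO = C_s − D = 11.1 − 5.803 = 5.297 mg/L.

DO ≈ 5.30 mg/L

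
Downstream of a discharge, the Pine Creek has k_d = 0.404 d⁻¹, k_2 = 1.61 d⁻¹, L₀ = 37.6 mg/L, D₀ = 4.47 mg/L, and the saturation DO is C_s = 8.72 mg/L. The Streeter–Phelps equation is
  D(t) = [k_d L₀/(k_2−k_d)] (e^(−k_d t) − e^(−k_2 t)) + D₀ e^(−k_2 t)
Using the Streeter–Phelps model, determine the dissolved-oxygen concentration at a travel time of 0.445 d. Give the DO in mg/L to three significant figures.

k_d L₀/(k_2−k_d) = 0.404×37.6/(1.61−0.404) = 15.19/1.206 = 12.60 mg/L.
e^(−k_d t) = e^(−0.404×0.4450) = 0.8355; e^(−k_2 t) = e^(−1.61×0.4450) = 0.4885.
D = 12.60 × (0.8355 − 0.4885) + 4.47 × 0.4885 = 4.370 + 2.184 = 6.554 mg/L.
DO = C_s − D = 8.72 − 6.554 = 2.166 mg/L.

DO ≈ 2.17 mg/L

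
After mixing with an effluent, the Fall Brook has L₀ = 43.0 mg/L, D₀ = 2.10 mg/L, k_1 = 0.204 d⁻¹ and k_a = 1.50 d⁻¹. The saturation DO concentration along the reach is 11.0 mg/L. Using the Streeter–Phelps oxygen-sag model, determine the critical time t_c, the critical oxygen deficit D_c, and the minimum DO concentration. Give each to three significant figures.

With k_a/k_1 = 7.353 and 1 − D₀(k_a−k_1)/(k_1 L₀) = 0.6897,
t_c = ln(7.353 × 0.6897) / (1.50 − 0.204) = ln(5.072) / 1.296 = 1.624/1.296 = 1.253 d.
L(t_c) = L₀ e^(−k_1 t_c) = 43.0 × 0.7745 = 33.30 mg/L, and at the critical point k_a D_c = k_1 L, so D_c = (0.204/1.50) × 33.30 = 4.529 mg/L.
Minimum DO = C_s − D_c = 11.0 − 4.529 = 6.471 mg/L.

t_c ≈ 1.25 d; D_c ≈ 4.53 mg/L; min DO ≈ 6.47 mg/L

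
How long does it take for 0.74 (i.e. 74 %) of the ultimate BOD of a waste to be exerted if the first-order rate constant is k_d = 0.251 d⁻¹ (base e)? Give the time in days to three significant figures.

y/L₀ = 1 − e^(−k_d t) = 0.74 ⇒ e^(−k_d t) = 0.260
t = −ln(0.260) / 0.251 = 1.347 / 0.251 = 5.367 d.

t ≈ 5.37 d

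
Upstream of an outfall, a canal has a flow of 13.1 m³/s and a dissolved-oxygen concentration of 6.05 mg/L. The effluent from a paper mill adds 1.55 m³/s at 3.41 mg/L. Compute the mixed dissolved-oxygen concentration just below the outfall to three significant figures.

Flow-weighted mixing: C = (Q_r C_r + Q_w C_w)/(Q_r + Q_w)
= (13.1×6.05 + 1.55×3.41)/(13.1 + 1.55) = 84.54/14.65 = 5.771 mg/L.

5.77 mg/L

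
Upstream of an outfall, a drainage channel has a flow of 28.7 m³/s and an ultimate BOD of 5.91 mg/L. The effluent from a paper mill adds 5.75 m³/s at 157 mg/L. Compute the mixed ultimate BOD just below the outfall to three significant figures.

Flow-weighted mixing: C = (Q_r C_r + Q_w C_w)/(Q_r + Q_w)
= (28.7×5.91 + 5.75×157)/(28.7 + 5.75) = 1072/34.45 = 31.13 mg/L.

31.1 mg/L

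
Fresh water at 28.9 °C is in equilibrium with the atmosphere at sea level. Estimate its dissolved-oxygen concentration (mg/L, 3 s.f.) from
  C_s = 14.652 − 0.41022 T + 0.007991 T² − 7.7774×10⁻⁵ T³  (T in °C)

C_s ≈ 7.59 mg/L

C_s = 14.652 − 0.41022×28.9 + 0.007991×28.9² − 7.7774×10⁻⁵×28.9³ = 7.594 mg/L.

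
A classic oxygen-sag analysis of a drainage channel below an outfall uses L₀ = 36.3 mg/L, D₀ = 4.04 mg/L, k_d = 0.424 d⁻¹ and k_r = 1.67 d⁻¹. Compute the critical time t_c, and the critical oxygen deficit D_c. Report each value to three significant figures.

t_c ≈ 0.782 d; D_c ≈ 6.61 mg/L

With k_r/k_d = 3.939 and 1 − D₀(k_r−k_d)/(k_d L₀) = 0.6729,
t_c = ln(3.939 × 0.6729) / (1.67 − 0.424) = ln(2.650) / 1.246 = 0.9747/1.246 = 0.7823 d.
L(t_c) = L₀ e^(−k_d t_c) = 36.3 × 0.7177 = 26.05 mg/L, and at the critical point k_r D_c = k_d L, so D_c = (0.424/1.67) × 26.05 = 6.615 mg/L.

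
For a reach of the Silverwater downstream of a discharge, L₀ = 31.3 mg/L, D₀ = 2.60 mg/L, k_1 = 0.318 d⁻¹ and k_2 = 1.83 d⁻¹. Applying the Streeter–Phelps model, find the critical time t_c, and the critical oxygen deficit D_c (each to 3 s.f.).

t_c ≈ 0.825 d; D_c ≈ 4.18 mg/L

t_c = [1/(k_2−k_1)] ln[(k_2/k_1)(1 − D₀(k_2−k_1)/(k_1 L₀))]
= [1/(1.83−0.318)] ln[(1.83/0.318)(1 − 2.60×1.512/(0.318×31.3))]
= (1/1.512) ln[5.755 × 0.6050] = 0.6614 × ln(3.482) = 0.6614 × 1.248 = 0.8251 d.
D_c = (k_1/k_2) L₀ e^(−k_1 t_c) = (0.318/1.83) × 31.3 × e^(−0.318×0.8251) = 0.1738 × 31.3 × 0.7692 = 4.184 mg/L.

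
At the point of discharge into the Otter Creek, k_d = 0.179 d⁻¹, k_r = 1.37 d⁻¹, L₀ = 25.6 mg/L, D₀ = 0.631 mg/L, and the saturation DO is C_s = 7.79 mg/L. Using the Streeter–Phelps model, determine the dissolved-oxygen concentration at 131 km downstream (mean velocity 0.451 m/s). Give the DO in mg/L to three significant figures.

DO ≈ 5.71 mg/L

Travel time t = x/v = 131 km / (0.451 m/s) = 131000 m / 0.451 m/s = 290500 s = 3.362 d.
k_d L₀/(k_r−k_d) = 0.179×25.6/(1.37−0.179) = 4.582/1.191 = 3.848 mg/L.
e^(−k_d t) = e^(−0.179×3.362) = 0.5478; e^(−k_r t) = e^(−1.37×3.362) = 0.009994.
D = 3.848 × (0.5478 − 0.009994) + 0.631 × 0.009994 = 2.069 + 0.006306 = 2.076 mg/L.
DO = C_s − D = 7.79 − 2.076 = 5.714 mg/L.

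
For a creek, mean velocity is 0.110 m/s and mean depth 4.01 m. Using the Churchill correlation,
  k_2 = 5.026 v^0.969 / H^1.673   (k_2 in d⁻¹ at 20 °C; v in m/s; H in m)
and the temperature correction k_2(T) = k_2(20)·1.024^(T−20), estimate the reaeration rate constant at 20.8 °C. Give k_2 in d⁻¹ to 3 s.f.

k_2(20) = 5.026 × 0.110^0.969 / 4.01^1.673 = 5.026 × 0.1178 / 10.21 = 0.05798 d⁻¹.
k_2(20.8) = 0.05798 × 1.024^(20.8−20) = 0.05798 × 1.019 = 0.05909 d⁻¹.

k_2 ≈ 0.0591 d⁻¹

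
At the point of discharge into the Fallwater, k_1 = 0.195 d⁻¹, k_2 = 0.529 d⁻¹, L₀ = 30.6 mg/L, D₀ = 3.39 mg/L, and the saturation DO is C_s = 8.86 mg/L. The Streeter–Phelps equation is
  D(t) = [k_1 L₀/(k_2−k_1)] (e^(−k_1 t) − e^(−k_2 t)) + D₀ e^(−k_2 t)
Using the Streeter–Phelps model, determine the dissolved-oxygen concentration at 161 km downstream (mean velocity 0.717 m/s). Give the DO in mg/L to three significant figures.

Travel time t = x/v = 161 km / (0.717 m/s) = 161000 m / 0.717 m/s = 224500 s = 2.599 d.
k_1 L₀/(k_2−k_1) = 0.195×30.6/(0.529−0.195) = 5.967/0.3340 = 17.87 mg/L.
e^(−k_1 t) = e^(−0.195×2.599) = 0.6024; e^(−k_2 t) = e^(−0.529×2.599) = 0.2529.
D = 17.87 × (0.6024 − 0.2529) + 3.39 × 0.2529 = 6.245 + 0.8573 = 7.102 mg/L.
DO = C_s − D = 8.86 − 7.102 = 1.758 mg/L.

DO ≈ 1.76 mg/L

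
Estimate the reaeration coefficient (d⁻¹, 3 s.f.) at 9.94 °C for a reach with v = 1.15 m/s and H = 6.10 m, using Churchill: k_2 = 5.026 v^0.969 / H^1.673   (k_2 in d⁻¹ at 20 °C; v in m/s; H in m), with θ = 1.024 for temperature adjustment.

k_2(20) = 5.026 × 1.15^0.969 / 6.10^1.673 = 5.026 × 1.145 / 20.60 = 0.2794 d⁻¹.
k_2(9.94) = 0.2794 × 1.024^(9.94−20) = 0.2794 × 0.7877 = 0.2201 d⁻¹.

k_2 ≈ 0.220 d⁻¹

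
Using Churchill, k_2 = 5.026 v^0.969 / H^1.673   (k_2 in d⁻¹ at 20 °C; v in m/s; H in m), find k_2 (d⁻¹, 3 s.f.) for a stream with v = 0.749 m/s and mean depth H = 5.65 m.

k_2 ≈ 0.210 d⁻¹

k_2 = 5.026 × 0.749^0.969 / 5.65^1.673 = 5.026 × 0.7557 / 18.12 = 0.2096 d⁻¹.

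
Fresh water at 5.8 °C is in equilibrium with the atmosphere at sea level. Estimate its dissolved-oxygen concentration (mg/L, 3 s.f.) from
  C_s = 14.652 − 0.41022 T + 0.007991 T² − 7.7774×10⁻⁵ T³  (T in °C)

C_s = 14.652 − 0.41022×5.8 + 0.007991×5.8² − 7.7774×10⁻⁵×5.8³ = 12.53 mg/L.

C_s ≈ 12.5 mg/L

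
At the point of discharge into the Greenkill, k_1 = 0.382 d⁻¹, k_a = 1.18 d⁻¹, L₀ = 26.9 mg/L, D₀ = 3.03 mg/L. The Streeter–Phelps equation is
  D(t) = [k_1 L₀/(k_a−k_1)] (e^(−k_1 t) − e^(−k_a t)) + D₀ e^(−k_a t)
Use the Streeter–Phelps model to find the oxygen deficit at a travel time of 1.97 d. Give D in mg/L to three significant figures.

k_1 L₀/(k_a−k_1) = 0.382×26.9/(1.18−0.382) = 10.28/0.7980 = 12.88 mg/L.
e^(−k_1 t) = e^(−0.382×1.970) = 0.4712; e^(−k_a t) = e^(−1.18×1.970) = 0.09782.
D = 12.88 × (0.4712 − 0.09782) + 3.03 × 0.09782 = 4.808 + 0.2964 = 5.104 mg/L.

D ≈ 5.10 mg/L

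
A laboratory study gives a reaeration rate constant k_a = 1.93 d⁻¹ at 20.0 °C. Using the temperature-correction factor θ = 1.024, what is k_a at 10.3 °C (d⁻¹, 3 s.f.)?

k_a ≈ 1.53 d⁻¹

k_a(T₂) = k_a(T₁) · θ^(T₂−T₁) = 1.93 × 1.024^(10.3−20.0)
= 1.93 × 1.024^-9.70 = 1.93 × 0.7945 = 1.533 d⁻¹.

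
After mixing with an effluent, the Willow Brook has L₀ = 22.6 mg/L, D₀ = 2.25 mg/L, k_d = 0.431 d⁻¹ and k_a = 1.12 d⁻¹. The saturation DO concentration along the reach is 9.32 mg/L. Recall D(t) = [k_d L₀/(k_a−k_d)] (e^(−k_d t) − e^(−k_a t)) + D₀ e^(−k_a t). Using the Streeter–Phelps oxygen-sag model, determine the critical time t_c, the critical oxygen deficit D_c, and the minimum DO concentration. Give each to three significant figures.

t_c ≈ 1.13 d; D_c ≈ 5.33 mg/L; min DO ≈ 3.99 mg/L

t_c = [1/(k_a−k_d)] ln[(k_a/k_d)(1 − D₀(k_a−k_d)/(k_d L₀))]
= [1/(1.12−0.431)] ln[(1.12/0.431)(1 − 2.25×0.6890/(0.431×22.6))]
= (1/0.6890) ln[2.599 × 0.8408] = 1.451 × ln(2.185) = 1.451 × 0.7816 = 1.134 d.
L(t_c) = L₀ e^(−k_d t_c) = 22.6 × 0.6133 = 13.86 mg/L, and at the critical point k_a D_c = k_d L, so D_c = (0.431/1.12) × 13.86 = 5.334 mg/L.
Minimum DO = C_s − D_c = 9.32 − 5.334 = 3.986 mg/L.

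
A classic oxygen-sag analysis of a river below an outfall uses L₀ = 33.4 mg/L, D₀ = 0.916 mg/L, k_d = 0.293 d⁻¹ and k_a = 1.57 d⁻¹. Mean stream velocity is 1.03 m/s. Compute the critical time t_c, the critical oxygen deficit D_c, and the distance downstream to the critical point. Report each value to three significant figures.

t_c ≈ 1.21 d; D_c ≈ 4.37 mg/L; x_c ≈ 108 km

With k_a/k_d = 5.358 and 1 − D₀(k_a−k_d)/(k_d L₀) = 0.8805,
t_c = ln(5.358 × 0.8805) / (1.57 − 0.293) = ln(4.718) / 1.277 = 1.551/1.277 = 1.215 d.
D_c = (k_d/k_a) L₀ e^(−k_d t_c) = (0.293/1.57) × 33.4 × e^(−0.293×1.215) = 0.1866 × 33.4 × 0.7005 = 4.366 mg/L.
x_c = v t_c = 1.03 m/s × 1.215 d × 86400 s/d = 108100 m ≈ 108 km.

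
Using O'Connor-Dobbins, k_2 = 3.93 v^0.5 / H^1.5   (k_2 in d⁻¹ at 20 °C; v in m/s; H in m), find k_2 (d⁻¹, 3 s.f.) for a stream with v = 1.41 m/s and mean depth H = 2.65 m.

k_2 = 3.93 × 1.41^0.5 / 2.65^1.5 = 3.93 × 1.187 / 4.314 = 1.082 d⁻¹.

k_2 ≈ 1.08 d⁻¹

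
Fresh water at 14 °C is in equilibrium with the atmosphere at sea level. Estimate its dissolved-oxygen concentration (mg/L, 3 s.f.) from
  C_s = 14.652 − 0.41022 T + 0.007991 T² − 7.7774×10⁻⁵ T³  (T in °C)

C_s = 14.652 − 0.41022×14 + 0.007991×14² − 7.7774×10⁻⁵×14³ = 10.26 mg/L.

C_s ≈ 10.3 mg/L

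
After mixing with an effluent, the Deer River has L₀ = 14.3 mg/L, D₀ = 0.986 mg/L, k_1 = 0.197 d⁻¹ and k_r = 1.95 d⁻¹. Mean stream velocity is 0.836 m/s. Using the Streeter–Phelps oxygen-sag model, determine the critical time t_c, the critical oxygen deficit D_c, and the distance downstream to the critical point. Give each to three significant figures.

t_c ≈ 0.765 d; D_c ≈ 1.24 mg/L; x_c ≈ 55.3 km

At the critical point dD/dt = 0, so k_1 L₀ e^(−k_1 t) = k_r D. Substituting D(t) from the Streeter–Phelps equation and solving for t gives
t_c = ln[(k_r/k_1)(1 − D₀(k_r−k_1)/(k_1 L₀))] / (k_r−k_1).
Here k_r−k_1 = 1.753 d⁻¹ and 1 − D₀(k_r−k_1)/(k_1 L₀) = 1 − 0.986×1.753/(0.197×14.3) = 0.3864, so
t_c = ln(9.898 × 0.3864) / 1.753 = 1.342 / 1.753 = 0.7653 d.
L(t_c) = L₀ e^(−k_1 t_c) = 14.3 × 0.8600 = 12.30 mg/L, and at the critical point k_r D_c = k_1 L, so D_c = (0.197/1.95) × 12.30 = 1.242 mg/L.
x_c = v t_c = 0.836 m/s × 0.7653 d × 86400 s/d = 55280 m ≈ 55.3 km.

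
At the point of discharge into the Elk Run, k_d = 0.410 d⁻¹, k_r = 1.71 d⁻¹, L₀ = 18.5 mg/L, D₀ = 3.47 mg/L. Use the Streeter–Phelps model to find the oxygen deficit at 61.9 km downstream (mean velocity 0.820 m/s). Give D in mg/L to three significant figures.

D ≈ 3.55 mg/L

Travel time t = x/v = 61.9 km / (0.820 m/s) = 61900 m / 0.820 m/s = 75490 s = 0.8737 d.
k_d L₀/(k_r−k_d) = 0.410×18.5/(1.71−0.410) = 7.585/1.300 = 5.835 mg/L.
e^(−k_d t) = e^(−0.410×0.8737) = 0.6989; e^(−k_r t) = e^(−1.71×0.8737) = 0.2245.
D = 5.835 × (0.6989 − 0.2245) + 3.47 × 0.2245 = 2.768 + 0.7789 = 3.547 mg/L.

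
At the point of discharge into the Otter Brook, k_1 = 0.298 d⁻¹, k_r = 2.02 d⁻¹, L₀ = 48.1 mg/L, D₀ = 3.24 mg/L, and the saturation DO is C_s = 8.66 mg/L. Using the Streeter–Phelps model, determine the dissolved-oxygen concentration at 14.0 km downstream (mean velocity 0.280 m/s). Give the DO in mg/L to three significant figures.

Travel time t = x/v = 14.0 km / (0.280 m/s) = 14000 m / 0.280 m/s = 50000 s = 0.5787 d.
k_1 L₀/(k_r−k_1) = 0.298×48.1/(2.02−0.298) = 14.33/1.722 = 8.324 mg/L.
e^(−k_1 t) = e^(−0.298×0.5787) = 0.8416; e^(−k_r t) = e^(−2.02×0.5787) = 0.3107.
D = 8.324 × (0.8416 − 0.3107) + 3.24 × 0.3107 = 4.419 + 1.007 = 5.426 mg/L.
DO = C_s − D = 8.66 − 5.426 = 3.234 mg/L.

DO ≈ 3.23 mg/L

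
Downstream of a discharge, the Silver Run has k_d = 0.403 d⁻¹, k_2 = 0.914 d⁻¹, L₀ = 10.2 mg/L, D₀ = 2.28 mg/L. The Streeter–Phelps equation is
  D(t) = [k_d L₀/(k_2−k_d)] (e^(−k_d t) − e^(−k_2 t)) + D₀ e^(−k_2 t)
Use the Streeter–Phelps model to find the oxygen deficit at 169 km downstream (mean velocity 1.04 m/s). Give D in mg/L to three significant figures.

D ≈ 2.74 mg/L

Travel time t = x/v = 169 km / (1.04 m/s) = 169000 m / 1.04 m/s = 162500 s = 1.881 d.
k_d L₀/(k_2−k_d) = 0.403×10.2/(0.914−0.403) = 4.111/0.5110 = 8.044 mg/L.
e^(−k_d t) = e^(−0.403×1.881) = 0.4686; e^(−k_2 t) = e^(−0.914×1.881) = 0.1792.
D = 8.044 × (0.4686 − 0.1792) + 2.28 × 0.1792 = 2.328 + 0.4087 = 2.737 mg/L.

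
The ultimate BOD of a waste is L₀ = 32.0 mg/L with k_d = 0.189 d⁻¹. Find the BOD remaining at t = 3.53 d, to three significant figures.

L_t = L₀ e^(−k_d t) = 32.0 × e^(−0.189×3.53) = 32.0 × 0.5132 = 16.42 mg/L.

L ≈ 16.4 mg/L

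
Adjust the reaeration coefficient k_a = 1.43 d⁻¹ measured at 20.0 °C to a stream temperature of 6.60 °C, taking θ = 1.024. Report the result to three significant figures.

k_a ≈ 1.04 d⁻¹

k_a(T₂) = k_a(T₁) · θ^(T₂−T₁) = 1.43 × 1.024^(6.60−20.0)
= 1.43 × 1.024^-13.4 = 1.43 × 0.7277 = 1.041 d⁻¹.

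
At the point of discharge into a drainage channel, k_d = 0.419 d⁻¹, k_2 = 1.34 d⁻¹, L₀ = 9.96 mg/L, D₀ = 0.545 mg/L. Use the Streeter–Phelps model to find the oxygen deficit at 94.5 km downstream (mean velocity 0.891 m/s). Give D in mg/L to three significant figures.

D ≈ 1.94 mg/L

Travel time t = x/v = 94.5 km / (0.891 m/s) = 94500 m / 0.891 m/s = 106100 s = 1.228 d.
k_d L₀/(k_2−k_d) = 0.419×9.96/(1.34−0.419) = 4.173/0.9210 = 4.531 mg/L.
e^(−k_d t) = e^(−0.419×1.228) = 0.5979; e^(−k_2 t) = e^(−1.34×1.228) = 0.1930.
D = 4.531 × (0.5979 − 0.1930) + 0.545 × 0.1930 = 1.835 + 0.1052 = 1.940 mg/L.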